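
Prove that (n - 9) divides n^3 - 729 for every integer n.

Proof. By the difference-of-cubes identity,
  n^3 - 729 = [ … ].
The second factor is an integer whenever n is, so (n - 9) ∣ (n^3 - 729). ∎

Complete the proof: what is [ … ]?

(n - 9)(n^2 + 9n + 81)

a^3 - b^3 = (a - b)(a^2 + ab + b^2). With a = n, b = 9:
n^3 - 729 = (n - 9)(n^2 + 9n + 81).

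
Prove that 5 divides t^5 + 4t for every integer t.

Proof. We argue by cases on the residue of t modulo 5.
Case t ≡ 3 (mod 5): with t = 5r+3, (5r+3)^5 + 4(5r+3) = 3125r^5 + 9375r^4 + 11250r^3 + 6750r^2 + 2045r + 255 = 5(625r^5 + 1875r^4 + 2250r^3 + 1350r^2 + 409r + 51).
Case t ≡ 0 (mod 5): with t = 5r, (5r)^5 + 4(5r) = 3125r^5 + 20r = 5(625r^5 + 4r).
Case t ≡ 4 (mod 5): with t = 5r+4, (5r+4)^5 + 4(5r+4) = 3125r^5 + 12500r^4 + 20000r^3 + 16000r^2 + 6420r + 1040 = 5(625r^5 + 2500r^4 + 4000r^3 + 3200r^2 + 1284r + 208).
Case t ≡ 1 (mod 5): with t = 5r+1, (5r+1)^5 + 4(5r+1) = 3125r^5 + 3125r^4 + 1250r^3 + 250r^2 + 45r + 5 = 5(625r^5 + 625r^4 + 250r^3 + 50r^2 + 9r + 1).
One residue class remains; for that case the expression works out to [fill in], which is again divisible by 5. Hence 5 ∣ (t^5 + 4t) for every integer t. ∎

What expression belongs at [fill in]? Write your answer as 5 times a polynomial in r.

5(625r^5 + 1250r^4 + 1000r^3 + 400r^2 + 84r + 8)

The residues treated are {3, 0, 4, 1}, so the missing case is t ≡ 2 (mod 5); write t = 5r+2.
Then (5r+2)^5 + 4(5r+2) = 3125r^5 + 6250r^4 + 5000r^3 + 2000r^2 + 420r + 40 = 5(625r^5 + 1250r^4 + 1000r^3 + 400r^2 + 84r + 8).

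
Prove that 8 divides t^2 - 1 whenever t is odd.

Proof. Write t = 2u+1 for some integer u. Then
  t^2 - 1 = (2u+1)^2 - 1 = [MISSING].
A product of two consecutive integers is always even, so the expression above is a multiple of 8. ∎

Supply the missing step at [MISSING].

4u(u + 1)

(2u+1)^2 - 1 = 4u^2 + 4u + 1 - 1 = 4u^2 + 4u = 4u(u+1).
Since u and u+1 are consecutive, u(u+1) is even, and 4·(even) is a multiple of 8.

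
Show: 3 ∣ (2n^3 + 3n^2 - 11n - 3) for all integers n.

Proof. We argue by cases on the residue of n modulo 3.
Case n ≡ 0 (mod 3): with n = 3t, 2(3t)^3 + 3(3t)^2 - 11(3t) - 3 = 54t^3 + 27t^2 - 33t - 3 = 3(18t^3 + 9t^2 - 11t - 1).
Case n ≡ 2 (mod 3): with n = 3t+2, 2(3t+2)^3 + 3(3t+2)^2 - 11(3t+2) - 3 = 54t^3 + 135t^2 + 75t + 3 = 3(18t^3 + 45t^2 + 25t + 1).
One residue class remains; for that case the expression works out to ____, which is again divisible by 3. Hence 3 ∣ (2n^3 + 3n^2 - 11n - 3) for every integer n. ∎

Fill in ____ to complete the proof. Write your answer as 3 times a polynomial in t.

Only n ≡ 1 (mod 3) is unaccounted for. Put n = 3t+1:
2(3t+1)^3 + 3(3t+1)^2 - 11(3t+1) - 3 expands to 54t^3 + 81t^2 + 3t - 9,
and factoring out 3 leaves 3(18t^3 + 27t^2 + t - 3).

3(18t^3 + 27t^2 + t - 3)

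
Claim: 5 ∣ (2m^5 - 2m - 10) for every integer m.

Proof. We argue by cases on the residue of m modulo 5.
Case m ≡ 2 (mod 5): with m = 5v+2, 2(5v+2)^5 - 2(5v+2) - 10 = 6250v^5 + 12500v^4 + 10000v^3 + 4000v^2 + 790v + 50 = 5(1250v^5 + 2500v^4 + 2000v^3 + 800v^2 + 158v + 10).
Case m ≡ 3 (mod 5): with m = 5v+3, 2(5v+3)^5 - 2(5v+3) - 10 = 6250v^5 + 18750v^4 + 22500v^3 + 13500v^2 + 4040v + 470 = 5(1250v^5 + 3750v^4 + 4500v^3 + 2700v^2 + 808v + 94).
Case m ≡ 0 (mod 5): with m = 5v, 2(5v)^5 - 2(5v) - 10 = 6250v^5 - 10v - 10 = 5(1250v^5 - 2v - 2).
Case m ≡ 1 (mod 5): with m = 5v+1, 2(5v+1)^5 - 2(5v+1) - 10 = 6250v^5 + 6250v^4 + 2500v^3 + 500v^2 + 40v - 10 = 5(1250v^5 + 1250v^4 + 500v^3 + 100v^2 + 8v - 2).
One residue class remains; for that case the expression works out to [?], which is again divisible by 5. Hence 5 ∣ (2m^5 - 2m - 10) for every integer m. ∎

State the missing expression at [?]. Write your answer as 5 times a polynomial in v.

5(1250v^5 + 5000v^4 + 8000v^3 + 6400v^2 + 2558v + 406)

The residues treated are {2, 3, 0, 1}, so the missing case is m ≡ 4 (mod 5); write m = 5v+4.
Then 2(5v+4)^5 - 2(5v+4) - 10 = 6250v^5 + 25000v^4 + 40000v^3 + 32000v^2 + 12790v + 2030 = 5(1250v^5 + 5000v^4 + 8000v^3 + 6400v^2 + 2558v + 406).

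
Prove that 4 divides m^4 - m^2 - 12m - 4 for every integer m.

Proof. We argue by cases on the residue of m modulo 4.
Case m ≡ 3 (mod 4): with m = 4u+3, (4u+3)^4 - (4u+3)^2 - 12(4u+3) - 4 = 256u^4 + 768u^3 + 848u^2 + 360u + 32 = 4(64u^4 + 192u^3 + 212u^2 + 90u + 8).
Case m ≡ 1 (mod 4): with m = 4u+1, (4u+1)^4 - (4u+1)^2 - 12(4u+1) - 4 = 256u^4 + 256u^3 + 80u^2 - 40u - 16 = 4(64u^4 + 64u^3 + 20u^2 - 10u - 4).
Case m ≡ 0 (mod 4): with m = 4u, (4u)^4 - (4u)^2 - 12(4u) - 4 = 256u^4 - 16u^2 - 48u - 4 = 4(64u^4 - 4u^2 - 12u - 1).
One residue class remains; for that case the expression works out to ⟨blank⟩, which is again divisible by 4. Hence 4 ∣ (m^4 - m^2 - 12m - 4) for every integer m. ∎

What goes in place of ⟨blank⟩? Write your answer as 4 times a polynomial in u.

4(64u^4 + 128u^3 + 92u^2 + 16u - 4)

The residues treated are {3, 1, 0}, so the missing case is m ≡ 2 (mod 4); write m = 4u+2.
Then (4u+2)^4 - (4u+2)^2 - 12(4u+2) - 4 = 256u^4 + 512u^3 + 368u^2 + 64u - 16 = 4(64u^4 + 128u^3 + 92u^2 + 16u - 4).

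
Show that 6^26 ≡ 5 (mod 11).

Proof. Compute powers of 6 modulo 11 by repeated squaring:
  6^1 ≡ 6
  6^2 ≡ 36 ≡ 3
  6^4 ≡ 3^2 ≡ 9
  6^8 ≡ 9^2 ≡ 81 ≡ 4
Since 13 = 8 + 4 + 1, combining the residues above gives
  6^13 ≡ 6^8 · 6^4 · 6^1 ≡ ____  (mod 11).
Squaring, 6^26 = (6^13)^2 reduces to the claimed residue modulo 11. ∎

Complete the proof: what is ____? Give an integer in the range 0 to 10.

7

6^8 · 6^4 · 6^1 ≡ 4 · 9 · 6 = 216.
216 mod 11 = 7, so 6^13 ≡ 7 (mod 11).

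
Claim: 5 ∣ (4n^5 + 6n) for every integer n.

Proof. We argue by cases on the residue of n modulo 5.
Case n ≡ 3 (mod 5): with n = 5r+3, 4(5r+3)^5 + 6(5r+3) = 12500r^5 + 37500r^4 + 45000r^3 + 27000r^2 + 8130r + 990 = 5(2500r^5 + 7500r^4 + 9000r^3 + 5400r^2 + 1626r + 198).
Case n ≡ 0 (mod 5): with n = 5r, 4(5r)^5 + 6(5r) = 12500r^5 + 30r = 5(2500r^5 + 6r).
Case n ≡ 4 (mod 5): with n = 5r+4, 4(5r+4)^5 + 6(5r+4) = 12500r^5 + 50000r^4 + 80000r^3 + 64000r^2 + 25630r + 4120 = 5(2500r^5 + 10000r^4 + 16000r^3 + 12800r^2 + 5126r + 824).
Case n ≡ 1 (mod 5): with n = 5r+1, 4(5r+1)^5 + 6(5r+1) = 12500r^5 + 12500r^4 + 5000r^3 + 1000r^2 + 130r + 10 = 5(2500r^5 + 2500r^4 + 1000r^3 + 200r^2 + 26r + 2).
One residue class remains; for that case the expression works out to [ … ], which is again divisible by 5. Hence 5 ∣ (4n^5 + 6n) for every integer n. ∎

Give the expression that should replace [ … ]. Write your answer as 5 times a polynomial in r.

5(2500r^5 + 5000r^4 + 4000r^3 + 1600r^2 + 326r + 28)

The residues treated are {3, 0, 4, 1}, so the missing case is n ≡ 2 (mod 5); write n = 5r+2.
Then 4(5r+2)^5 + 6(5r+2) = 12500r^5 + 25000r^4 + 20000r^3 + 8000r^2 + 1630r + 140 = 5(2500r^5 + 5000r^4 + 4000r^3 + 1600r^2 + 326r + 28).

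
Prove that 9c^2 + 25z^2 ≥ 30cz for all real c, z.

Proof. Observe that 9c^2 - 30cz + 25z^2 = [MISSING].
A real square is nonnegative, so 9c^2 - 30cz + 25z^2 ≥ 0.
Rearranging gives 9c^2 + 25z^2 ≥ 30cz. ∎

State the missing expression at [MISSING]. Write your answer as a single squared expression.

(3c - 5z)^2

The leading and trailing coefficients are 3^2 and 5^2, and 30 = 2·3·5, so the trinomial is (3c - 5z)^2.
Hence 9c^2 - 30cz + 25z^2 ≥ 0.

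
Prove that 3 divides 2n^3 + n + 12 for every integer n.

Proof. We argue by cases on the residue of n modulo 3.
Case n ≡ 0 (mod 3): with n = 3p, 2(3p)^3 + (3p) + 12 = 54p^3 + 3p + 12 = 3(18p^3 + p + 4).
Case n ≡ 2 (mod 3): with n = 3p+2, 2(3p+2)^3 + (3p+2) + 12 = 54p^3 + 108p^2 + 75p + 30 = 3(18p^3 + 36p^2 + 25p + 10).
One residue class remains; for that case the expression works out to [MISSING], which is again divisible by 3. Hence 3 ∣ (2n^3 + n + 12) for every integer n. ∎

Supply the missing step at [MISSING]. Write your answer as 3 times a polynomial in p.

The residues treated are {0, 2}, so the missing case is n ≡ 1 (mod 3); write n = 3p+1.
Then 2(3p+1)^3 + (3p+1) + 12 = 54p^3 + 54p^2 + 21p + 15 = 3(18p^3 + 18p^2 + 7p + 5).

3(18p^3 + 18p^2 + 7p + 5)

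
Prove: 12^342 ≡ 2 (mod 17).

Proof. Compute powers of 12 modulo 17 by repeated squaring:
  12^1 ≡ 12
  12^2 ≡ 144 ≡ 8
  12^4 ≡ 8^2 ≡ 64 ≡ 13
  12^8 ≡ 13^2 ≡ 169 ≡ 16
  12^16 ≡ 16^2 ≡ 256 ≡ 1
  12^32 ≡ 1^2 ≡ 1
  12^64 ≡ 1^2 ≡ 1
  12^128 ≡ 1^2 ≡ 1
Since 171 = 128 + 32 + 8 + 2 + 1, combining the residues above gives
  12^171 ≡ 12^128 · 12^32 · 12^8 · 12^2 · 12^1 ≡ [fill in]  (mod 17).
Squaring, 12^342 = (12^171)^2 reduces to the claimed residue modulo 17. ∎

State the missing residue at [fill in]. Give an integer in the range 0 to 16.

6

12^128 · 12^32 · 12^8 · 12^2 · 12^1 ≡ 1 · 1 · 16 · 8 · 12 = 1536.
1536 mod 17 = 6, so 12^171 ≡ 6 (mod 17).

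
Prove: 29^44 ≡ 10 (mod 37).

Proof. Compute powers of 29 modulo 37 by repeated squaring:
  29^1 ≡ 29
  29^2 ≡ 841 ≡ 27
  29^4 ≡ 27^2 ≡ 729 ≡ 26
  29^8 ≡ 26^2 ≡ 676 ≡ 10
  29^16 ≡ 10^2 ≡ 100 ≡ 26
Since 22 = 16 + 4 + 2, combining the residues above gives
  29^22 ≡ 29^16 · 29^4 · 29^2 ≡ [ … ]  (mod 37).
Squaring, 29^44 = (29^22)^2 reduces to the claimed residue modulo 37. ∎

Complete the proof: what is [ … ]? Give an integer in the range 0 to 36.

11

29^16 · 29^4 · 29^2 ≡ 26 · 26 · 27 = 18252.
18252 mod 37 = 11, so 29^22 ≡ 11 (mod 37).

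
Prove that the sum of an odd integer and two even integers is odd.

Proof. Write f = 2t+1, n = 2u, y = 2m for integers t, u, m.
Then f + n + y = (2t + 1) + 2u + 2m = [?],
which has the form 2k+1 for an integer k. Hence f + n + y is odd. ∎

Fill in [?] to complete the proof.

2(m + t + u) + 1

Expanding: (2t + 1) + 2u + 2m = 2m + 2t + 2u + 1.
Every term except the constant is even, so this is 2(m + t + u) + 1,
and m + t + u ∈ ℤ gives the required form.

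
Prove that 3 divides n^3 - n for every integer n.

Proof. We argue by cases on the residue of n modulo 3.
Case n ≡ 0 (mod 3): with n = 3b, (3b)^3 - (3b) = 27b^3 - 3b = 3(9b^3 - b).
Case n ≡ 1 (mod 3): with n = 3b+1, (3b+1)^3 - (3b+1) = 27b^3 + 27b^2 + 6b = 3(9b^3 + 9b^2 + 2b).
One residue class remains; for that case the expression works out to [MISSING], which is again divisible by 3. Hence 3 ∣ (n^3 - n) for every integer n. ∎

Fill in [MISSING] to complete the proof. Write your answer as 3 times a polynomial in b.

The residues treated are {0, 1}, so the missing case is n ≡ 2 (mod 3); write n = 3b+2.
Then (3b+2)^3 - (3b+2) = 27b^3 + 54b^2 + 33b + 6 = 3(9b^3 + 18b^2 + 11b + 2).

3(9b^3 + 18b^2 + 11b + 2)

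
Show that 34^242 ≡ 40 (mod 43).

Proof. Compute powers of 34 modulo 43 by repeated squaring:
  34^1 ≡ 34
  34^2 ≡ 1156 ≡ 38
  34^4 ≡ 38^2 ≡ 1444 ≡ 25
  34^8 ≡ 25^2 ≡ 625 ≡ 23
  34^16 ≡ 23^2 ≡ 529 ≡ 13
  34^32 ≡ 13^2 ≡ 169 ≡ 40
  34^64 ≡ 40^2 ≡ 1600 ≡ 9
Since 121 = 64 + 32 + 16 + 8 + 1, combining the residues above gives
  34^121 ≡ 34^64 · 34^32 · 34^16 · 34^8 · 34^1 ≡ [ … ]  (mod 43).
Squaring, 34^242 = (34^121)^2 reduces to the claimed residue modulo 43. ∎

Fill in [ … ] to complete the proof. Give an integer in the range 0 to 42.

30

34^64 · 34^32 · 34^16 · 34^8 · 34^1 ≡ 9 · 40 · 13 · 23 · 34 = 3659760.
3659760 mod 43 = 30, so 34^121 ≡ 30 (mod 43).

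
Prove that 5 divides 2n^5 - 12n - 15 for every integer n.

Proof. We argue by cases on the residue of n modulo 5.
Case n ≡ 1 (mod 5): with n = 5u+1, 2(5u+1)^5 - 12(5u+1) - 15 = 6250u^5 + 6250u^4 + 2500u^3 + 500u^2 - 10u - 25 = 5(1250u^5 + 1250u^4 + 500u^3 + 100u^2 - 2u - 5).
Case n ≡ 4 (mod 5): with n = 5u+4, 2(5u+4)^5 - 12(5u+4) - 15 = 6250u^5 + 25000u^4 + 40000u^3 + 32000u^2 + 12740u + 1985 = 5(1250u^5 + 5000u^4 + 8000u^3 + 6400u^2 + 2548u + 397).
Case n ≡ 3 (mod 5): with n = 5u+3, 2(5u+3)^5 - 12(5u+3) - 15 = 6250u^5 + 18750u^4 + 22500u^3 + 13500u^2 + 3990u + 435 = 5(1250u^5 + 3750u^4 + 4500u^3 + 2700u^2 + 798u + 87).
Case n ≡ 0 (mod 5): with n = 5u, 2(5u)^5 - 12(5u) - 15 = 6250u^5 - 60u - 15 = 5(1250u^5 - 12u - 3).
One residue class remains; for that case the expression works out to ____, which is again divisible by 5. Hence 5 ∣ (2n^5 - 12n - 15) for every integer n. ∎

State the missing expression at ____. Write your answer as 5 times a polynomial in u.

5(1250u^5 + 2500u^4 + 2000u^3 + 800u^2 + 148u + 5)

The residues treated are {1, 4, 3, 0}, so the missing case is n ≡ 2 (mod 5); write n = 5u+2.
Then 2(5u+2)^5 - 12(5u+2) - 15 = 6250u^5 + 12500u^4 + 10000u^3 + 4000u^2 + 740u + 25 = 5(1250u^5 + 2500u^4 + 2000u^3 + 800u^2 + 148u + 5).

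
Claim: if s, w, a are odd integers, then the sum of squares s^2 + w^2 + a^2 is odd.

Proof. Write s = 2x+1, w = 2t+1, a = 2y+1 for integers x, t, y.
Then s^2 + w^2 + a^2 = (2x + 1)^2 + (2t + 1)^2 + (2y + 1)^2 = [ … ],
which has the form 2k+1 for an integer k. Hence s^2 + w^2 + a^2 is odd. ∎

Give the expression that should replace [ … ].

2(2t^2 + 2t + 2x^2 + 2x + 2y^2 + 2y + 1) + 1

(2x + 1)^2 + (2t + 1)^2 + (2y + 1)^2 = 4t^2 + 4t + 4x^2 + 4x + 4y^2 + 4y + 3
= 2(2t^2 + 2t + 2x^2 + 2x + 2y^2 + 2y + 1) + 1.
Since 2t^2 + 2t + 2x^2 + 2x + 2y^2 + 2y + 1 is an integer, the sum of squares is of the form 2k+1 for an integer k.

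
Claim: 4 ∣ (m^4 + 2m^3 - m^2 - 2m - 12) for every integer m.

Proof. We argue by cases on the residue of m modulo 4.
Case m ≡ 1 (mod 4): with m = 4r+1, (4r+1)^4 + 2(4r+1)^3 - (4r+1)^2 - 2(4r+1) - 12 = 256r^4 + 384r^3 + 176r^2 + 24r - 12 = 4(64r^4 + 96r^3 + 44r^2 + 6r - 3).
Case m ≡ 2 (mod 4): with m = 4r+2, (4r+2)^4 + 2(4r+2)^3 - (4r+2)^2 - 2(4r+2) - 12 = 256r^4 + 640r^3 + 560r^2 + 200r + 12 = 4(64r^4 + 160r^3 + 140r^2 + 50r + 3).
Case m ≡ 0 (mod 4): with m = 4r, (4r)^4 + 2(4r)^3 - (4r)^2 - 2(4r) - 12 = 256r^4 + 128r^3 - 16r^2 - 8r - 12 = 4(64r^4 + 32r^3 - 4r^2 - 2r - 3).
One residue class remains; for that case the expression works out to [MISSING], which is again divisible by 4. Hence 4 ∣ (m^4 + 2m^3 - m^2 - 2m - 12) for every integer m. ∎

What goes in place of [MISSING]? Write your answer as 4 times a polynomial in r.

Only m ≡ 3 (mod 4) is unaccounted for. Put m = 4r+3:
(4r+3)^4 + 2(4r+3)^3 - (4r+3)^2 - 2(4r+3) - 12 expands to 256r^4 + 896r^3 + 1136r^2 + 616r + 108,
and factoring out 4 leaves 4(64r^4 + 224r^3 + 284r^2 + 154r + 27).

4(64r^4 + 224r^3 + 284r^2 + 154r + 27)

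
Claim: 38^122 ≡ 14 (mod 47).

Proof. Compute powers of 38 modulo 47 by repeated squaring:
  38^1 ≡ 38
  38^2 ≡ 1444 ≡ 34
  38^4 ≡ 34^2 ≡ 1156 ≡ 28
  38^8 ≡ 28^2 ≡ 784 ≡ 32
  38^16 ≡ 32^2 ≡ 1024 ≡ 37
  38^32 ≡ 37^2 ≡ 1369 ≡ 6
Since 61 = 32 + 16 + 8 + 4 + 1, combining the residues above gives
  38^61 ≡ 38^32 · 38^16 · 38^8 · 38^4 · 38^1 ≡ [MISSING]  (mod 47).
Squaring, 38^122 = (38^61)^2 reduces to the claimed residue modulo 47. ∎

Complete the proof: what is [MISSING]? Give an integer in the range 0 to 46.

38^32 · 38^16 · 38^8 · 38^4 · 38^1 ≡ 6 · 37 · 32 · 28 · 38 = 7558656.
7558656 mod 47 = 22, so 38^61 ≡ 22 (mod 47).

22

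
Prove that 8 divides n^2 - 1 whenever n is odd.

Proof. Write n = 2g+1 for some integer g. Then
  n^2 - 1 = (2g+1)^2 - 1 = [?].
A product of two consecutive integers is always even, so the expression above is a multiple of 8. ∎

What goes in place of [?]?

(2g+1)^2 - 1 = 4g^2 + 4g + 1 - 1 = 4g^2 + 4g = 4g(g+1).
Since g and g+1 are consecutive, g(g+1) is even, and 4·(even) is a multiple of 8.

4g(g + 1)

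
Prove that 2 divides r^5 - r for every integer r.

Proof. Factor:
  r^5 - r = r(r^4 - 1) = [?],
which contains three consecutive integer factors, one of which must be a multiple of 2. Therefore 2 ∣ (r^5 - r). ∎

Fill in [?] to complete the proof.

r^4 - 1 = (r^2 - 1)(r^2 + 1), and r^2 - 1 = (r-1)(r+1).
So r(r^4 - 1) = (r - 1)r(r + 1)(r^2 + 1).

(r - 1)r(r + 1)(r^2 + 1)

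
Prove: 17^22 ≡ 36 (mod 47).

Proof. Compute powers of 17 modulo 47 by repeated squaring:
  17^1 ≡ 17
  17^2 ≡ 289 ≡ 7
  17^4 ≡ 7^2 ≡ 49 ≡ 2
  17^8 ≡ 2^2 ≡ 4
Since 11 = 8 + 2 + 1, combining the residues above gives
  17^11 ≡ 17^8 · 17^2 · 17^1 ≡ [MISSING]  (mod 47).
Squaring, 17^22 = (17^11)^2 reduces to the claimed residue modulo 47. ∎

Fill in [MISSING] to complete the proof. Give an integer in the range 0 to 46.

6

Multiply the listed residues: 4 · 7 · 17 = 28 → 476.
Reducing modulo 47: 476 = 10·47 + 6, so 17^11 ≡ 6.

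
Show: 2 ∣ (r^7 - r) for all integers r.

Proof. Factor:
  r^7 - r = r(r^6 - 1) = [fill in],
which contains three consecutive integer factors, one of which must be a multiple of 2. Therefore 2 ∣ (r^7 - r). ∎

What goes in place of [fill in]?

(r - 1)r(r + 1)(r^4 + r^2 + 1)

r^6 - 1 = (r^2 - 1)(r^4 + r^2 + 1), and r^2 - 1 = (r-1)(r+1).
So r(r^6 - 1) = (r - 1)r(r + 1)(r^4 + r^2 + 1).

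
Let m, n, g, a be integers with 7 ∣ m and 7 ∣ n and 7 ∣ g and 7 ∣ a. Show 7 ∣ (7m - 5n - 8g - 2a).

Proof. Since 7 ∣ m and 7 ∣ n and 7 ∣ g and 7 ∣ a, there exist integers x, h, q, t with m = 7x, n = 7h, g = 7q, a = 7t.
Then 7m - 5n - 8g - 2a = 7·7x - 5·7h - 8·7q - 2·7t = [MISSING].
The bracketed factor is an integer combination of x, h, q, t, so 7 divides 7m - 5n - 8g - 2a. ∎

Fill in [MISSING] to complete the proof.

Pull the common 7 out of every term: 7·7x - 5·7h - 8·7q - 2·7t = 7(-5h - 8q - 2t + 7x).
-5h - 8q - 2t + 7x is an integer, which exhibits the divisibility.

7(-5h - 8q - 2t + 7x)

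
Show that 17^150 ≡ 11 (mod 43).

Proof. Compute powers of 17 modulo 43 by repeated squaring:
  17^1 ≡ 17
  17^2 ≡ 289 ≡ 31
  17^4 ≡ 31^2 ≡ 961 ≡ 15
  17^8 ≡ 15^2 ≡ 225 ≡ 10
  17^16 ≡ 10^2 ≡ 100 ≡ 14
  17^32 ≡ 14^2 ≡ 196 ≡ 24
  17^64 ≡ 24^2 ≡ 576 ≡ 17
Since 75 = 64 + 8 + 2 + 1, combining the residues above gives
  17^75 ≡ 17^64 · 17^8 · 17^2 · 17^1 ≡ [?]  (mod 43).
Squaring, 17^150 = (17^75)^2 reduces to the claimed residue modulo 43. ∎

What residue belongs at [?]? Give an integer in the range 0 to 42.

21

Multiply the listed residues: 17 · 10 · 31 · 17 = 170 → 5270 → 89590.
Reducing modulo 43: 89590 = 2083·43 + 21, so 17^75 ≡ 21.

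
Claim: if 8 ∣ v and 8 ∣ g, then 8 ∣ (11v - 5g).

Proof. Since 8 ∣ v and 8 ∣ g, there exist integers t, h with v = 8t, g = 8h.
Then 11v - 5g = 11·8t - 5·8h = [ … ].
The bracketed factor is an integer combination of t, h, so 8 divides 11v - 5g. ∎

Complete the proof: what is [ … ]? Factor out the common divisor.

8(-5h + 11t)

Pull the common 8 out of every term: 11·8t - 5·8h = 8(-5h + 11t).
-5h + 11t is an integer, which exhibits the divisibility.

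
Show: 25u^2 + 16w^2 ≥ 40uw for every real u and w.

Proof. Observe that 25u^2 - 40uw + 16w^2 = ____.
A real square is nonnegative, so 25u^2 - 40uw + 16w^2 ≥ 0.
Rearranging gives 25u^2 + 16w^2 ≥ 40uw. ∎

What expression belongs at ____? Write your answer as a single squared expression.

The leading and trailing coefficients are 5^2 and 4^2, and 40 = 2·5·4, so the trinomial is (5u - 4w)^2.
Hence 25u^2 - 40uw + 16w^2 ≥ 0.

(5u - 4w)^2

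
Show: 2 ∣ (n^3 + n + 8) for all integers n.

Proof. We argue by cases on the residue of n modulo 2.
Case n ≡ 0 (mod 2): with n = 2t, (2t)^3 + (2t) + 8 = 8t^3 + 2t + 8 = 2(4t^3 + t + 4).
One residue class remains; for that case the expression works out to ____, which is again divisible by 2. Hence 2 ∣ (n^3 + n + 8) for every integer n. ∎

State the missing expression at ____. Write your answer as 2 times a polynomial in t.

2(4t^3 + 6t^2 + 4t + 5)

Only n ≡ 1 (mod 2) is unaccounted for. Put n = 2t+1:
(2t+1)^3 + (2t+1) + 8 expands to 8t^3 + 12t^2 + 8t + 10,
and factoring out 2 leaves 2(4t^3 + 6t^2 + 4t + 5).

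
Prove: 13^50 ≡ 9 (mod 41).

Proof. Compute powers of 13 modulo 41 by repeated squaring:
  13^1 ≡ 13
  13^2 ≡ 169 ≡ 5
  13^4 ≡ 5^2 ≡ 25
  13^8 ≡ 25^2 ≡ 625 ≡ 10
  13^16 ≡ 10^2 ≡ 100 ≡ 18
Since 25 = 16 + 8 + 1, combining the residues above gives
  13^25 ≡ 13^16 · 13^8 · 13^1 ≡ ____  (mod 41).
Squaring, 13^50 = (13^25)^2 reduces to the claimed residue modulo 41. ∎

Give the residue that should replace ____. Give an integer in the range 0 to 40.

13^16 · 13^8 · 13^1 ≡ 18 · 10 · 13 = 2340.
2340 mod 41 = 3, so 13^25 ≡ 3 (mod 41).

3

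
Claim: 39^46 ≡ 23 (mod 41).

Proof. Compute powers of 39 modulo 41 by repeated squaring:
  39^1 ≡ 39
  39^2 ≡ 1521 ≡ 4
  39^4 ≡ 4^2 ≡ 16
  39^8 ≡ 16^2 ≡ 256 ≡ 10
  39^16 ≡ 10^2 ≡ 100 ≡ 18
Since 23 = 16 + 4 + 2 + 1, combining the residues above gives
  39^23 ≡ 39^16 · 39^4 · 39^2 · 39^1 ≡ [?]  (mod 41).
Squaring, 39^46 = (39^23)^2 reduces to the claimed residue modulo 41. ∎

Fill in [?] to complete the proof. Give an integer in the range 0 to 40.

39^16 · 39^4 · 39^2 · 39^1 ≡ 18 · 16 · 4 · 39 = 44928.
44928 mod 41 = 33, so 39^23 ≡ 33 (mod 41).

33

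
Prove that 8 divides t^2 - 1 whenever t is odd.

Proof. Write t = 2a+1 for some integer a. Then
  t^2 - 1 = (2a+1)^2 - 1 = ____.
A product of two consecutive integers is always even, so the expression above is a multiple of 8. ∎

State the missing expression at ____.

4a(a + 1)

(2a+1)^2 - 1 = 4a^2 + 4a + 1 - 1 = 4a^2 + 4a = 4a(a+1).
Since a and a+1 are consecutive, a(a+1) is even, and 4·(even) is a multiple of 8.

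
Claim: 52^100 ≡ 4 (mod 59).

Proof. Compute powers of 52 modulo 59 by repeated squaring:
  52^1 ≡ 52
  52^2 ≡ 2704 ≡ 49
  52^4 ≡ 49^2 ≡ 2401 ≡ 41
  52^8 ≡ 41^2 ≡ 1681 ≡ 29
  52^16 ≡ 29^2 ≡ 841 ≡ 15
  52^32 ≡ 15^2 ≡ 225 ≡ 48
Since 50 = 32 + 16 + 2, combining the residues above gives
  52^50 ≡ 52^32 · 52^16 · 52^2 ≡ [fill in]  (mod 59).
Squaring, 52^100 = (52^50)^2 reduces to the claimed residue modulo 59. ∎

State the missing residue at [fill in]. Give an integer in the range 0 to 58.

57

52^32 · 52^16 · 52^2 ≡ 48 · 15 · 49 = 35280.
35280 mod 59 = 57, so 52^50 ≡ 57 (mod 59).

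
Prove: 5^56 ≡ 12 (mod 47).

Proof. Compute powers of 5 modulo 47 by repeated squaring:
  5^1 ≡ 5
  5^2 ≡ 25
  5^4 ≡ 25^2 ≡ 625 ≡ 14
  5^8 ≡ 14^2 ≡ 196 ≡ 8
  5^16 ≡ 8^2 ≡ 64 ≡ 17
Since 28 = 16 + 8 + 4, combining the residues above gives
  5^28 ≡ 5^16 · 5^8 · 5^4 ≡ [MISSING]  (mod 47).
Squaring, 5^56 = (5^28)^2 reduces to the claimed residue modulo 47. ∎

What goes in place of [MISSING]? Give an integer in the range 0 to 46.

24

5^16 · 5^8 · 5^4 ≡ 17 · 8 · 14 = 1904.
1904 mod 47 = 24, so 5^28 ≡ 24 (mod 47).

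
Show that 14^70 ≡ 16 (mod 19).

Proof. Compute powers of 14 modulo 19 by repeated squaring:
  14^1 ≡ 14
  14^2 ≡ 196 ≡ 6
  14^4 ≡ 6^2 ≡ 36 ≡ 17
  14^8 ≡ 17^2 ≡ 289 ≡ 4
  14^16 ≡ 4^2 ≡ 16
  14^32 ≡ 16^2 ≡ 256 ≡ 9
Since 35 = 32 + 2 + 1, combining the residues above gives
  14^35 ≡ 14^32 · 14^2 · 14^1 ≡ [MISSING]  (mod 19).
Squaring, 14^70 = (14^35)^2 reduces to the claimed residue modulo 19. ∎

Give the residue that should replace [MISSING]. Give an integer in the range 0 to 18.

15

14^32 · 14^2 · 14^1 ≡ 9 · 6 · 14 = 756.
756 mod 19 = 15, so 14^35 ≡ 15 (mod 19).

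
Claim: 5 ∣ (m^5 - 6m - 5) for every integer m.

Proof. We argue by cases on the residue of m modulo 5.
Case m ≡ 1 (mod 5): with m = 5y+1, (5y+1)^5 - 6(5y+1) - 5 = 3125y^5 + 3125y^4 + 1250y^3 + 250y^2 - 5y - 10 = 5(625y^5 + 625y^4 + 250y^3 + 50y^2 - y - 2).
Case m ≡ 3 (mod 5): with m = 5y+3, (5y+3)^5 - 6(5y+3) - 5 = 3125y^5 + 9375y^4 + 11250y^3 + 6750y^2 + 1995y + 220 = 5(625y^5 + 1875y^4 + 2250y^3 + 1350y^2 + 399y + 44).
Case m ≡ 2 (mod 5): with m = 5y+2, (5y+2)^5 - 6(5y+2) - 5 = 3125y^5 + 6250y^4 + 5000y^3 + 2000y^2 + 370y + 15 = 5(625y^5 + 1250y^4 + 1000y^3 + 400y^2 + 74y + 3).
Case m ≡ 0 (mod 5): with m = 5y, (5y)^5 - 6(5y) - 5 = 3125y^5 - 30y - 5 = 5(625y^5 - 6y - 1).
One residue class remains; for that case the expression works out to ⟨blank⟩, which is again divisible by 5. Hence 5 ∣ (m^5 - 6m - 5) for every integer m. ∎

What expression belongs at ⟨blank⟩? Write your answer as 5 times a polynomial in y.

5(625y^5 + 2500y^4 + 4000y^3 + 3200y^2 + 1274y + 199)

The residues treated are {1, 3, 2, 0}, so the missing case is m ≡ 4 (mod 5); write m = 5y+4.
Then (5y+4)^5 - 6(5y+4) - 5 = 3125y^5 + 12500y^4 + 20000y^3 + 16000y^2 + 6370y + 995 = 5(625y^5 + 2500y^4 + 4000y^3 + 3200y^2 + 1274y + 199).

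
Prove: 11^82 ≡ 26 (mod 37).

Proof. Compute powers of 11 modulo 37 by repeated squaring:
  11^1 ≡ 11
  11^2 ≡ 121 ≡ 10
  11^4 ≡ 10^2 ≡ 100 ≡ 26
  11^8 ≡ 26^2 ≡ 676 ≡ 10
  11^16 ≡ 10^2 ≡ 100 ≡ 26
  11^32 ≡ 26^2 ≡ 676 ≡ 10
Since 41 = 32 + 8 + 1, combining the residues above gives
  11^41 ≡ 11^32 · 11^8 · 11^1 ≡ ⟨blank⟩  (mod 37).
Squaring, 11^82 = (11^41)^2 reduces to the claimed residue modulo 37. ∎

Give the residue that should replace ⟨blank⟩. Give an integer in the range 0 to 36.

11^32 · 11^8 · 11^1 ≡ 10 · 10 · 11 = 1100.
1100 mod 37 = 27, so 11^41 ≡ 27 (mod 37).

27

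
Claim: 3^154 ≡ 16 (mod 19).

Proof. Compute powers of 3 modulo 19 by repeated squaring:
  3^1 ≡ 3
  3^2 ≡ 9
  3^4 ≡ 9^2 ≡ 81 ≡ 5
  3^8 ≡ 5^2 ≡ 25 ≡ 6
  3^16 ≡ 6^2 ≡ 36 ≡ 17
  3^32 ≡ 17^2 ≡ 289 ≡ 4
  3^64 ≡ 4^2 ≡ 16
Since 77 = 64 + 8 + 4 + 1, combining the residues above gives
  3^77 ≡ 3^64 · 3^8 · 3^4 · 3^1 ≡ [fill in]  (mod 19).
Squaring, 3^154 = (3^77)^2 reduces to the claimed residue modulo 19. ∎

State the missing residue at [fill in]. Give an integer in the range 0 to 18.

Multiply the listed residues: 16 · 6 · 5 · 3 = 96 → 480 → 1440.
Reducing modulo 19: 1440 = 75·19 + 15, so 3^77 ≡ 15.

15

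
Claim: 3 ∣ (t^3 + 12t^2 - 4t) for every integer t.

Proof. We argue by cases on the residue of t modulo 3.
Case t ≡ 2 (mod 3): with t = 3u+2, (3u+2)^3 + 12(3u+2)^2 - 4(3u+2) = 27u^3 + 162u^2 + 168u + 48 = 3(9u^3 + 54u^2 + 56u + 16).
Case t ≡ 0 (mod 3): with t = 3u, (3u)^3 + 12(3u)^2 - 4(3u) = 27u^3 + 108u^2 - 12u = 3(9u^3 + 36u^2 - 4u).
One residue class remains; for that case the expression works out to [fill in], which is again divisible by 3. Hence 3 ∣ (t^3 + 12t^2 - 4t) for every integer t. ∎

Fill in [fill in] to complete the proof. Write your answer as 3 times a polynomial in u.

Only t ≡ 1 (mod 3) is unaccounted for. Put t = 3u+1:
(3u+1)^3 + 12(3u+1)^2 - 4(3u+1) expands to 27u^3 + 135u^2 + 69u + 9,
and factoring out 3 leaves 3(9u^3 + 45u^2 + 23u + 3).

3(9u^3 + 45u^2 + 23u + 3)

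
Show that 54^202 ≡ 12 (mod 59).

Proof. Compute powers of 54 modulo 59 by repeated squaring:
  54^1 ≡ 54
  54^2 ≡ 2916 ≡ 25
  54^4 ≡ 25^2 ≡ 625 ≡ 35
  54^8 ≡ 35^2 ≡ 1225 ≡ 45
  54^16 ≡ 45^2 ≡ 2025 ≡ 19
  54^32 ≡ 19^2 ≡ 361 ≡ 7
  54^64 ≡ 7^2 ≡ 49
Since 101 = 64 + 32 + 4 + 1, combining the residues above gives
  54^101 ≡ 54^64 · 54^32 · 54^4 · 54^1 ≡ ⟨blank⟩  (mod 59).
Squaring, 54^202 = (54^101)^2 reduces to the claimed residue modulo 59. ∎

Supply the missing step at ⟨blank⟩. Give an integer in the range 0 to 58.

Multiply the listed residues: 49 · 7 · 35 · 54 = 343 → 12005 → 648270.
Reducing modulo 59: 648270 = 10987·59 + 37, so 54^101 ≡ 37.

37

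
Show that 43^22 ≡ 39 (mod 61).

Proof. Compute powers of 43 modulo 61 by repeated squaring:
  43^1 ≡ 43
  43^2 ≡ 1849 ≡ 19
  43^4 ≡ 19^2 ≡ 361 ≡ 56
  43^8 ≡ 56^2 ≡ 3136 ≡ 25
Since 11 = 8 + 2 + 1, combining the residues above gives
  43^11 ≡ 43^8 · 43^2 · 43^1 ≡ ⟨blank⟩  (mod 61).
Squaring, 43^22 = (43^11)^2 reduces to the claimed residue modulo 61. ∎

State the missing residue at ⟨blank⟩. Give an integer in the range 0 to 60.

43^8 · 43^2 · 43^1 ≡ 25 · 19 · 43 = 20425.
20425 mod 61 = 51, so 43^11 ≡ 51 (mod 61).

51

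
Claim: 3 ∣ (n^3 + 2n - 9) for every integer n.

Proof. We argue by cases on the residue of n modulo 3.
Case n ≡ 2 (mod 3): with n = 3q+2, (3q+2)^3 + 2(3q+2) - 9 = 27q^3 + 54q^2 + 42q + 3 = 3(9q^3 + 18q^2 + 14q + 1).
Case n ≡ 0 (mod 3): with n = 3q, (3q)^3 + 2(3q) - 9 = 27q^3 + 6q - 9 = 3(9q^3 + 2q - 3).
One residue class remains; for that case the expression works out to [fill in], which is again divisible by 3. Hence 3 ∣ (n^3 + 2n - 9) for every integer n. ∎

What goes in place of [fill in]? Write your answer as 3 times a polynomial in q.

Only n ≡ 1 (mod 3) is unaccounted for. Put n = 3q+1:
(3q+1)^3 + 2(3q+1) - 9 expands to 27q^3 + 27q^2 + 15q - 6,
and factoring out 3 leaves 3(9q^3 + 9q^2 + 5q - 2).

3(9q^3 + 9q^2 + 5q - 2)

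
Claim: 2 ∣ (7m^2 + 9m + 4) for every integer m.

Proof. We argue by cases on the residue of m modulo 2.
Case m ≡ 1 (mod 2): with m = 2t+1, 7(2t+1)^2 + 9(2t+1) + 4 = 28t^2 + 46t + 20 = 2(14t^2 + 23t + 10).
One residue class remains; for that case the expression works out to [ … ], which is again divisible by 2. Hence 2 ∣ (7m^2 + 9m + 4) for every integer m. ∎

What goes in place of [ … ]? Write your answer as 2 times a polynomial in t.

The residues treated are {1}, so the missing case is m ≡ 0 (mod 2); write m = 2t.
Then 7(2t)^2 + 9(2t) + 4 = 28t^2 + 18t + 4 = 2(14t^2 + 9t + 2).

2(14t^2 + 9t + 2)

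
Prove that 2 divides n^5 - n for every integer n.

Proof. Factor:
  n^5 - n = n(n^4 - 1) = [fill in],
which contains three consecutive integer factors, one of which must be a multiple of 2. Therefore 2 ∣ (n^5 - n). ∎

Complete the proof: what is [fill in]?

n^4 - 1 = (n^2 - 1)(n^2 + 1), and n^2 - 1 = (n-1)(n+1).
So n(n^4 - 1) = (n - 1)n(n + 1)(n^2 + 1).

(n - 1)n(n + 1)(n^2 + 1)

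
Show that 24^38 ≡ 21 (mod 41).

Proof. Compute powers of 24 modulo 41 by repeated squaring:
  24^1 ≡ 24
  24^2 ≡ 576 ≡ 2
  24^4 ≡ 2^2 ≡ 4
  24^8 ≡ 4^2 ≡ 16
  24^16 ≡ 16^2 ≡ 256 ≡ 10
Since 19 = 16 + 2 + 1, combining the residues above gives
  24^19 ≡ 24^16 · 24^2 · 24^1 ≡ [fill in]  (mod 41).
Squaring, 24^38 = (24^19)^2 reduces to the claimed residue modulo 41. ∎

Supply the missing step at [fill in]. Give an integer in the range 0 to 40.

Multiply the listed residues: 10 · 2 · 24 = 20 → 480.
Reducing modulo 41: 480 = 11·41 + 29, so 24^19 ≡ 29.

29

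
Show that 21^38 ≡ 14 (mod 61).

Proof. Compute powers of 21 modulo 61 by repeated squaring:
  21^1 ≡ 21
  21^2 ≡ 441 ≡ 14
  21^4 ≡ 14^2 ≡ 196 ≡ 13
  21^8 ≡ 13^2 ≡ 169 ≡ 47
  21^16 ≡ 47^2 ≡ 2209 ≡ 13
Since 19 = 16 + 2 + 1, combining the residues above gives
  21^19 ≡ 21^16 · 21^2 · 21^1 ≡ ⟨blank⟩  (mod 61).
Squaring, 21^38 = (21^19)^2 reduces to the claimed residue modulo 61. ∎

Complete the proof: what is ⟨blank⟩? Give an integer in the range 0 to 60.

Multiply the listed residues: 13 · 14 · 21 = 182 → 3822.
Reducing modulo 61: 3822 = 62·61 + 40, so 21^19 ≡ 40.

40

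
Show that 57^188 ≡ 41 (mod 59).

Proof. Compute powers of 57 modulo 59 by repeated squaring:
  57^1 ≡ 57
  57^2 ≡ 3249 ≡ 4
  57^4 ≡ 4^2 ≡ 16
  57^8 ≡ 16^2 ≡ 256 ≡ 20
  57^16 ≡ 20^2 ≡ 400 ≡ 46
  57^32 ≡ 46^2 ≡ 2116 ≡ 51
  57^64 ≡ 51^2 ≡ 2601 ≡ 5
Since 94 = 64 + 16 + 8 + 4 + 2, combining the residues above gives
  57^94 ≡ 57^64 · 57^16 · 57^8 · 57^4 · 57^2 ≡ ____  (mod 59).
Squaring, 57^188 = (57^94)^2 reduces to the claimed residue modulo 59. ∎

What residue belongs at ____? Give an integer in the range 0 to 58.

49

57^64 · 57^16 · 57^8 · 57^4 · 57^2 ≡ 5 · 46 · 20 · 16 · 4 = 294400.
294400 mod 59 = 49, so 57^94 ≡ 49 (mod 59).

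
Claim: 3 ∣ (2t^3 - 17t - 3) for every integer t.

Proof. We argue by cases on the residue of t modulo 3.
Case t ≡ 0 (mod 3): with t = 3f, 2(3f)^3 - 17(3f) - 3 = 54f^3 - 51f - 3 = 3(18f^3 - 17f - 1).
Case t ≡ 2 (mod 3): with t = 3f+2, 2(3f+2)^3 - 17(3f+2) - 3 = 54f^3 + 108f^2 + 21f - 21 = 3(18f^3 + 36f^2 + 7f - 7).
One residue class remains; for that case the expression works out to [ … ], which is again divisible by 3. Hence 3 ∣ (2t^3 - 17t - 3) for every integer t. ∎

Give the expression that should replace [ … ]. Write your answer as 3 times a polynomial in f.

Only t ≡ 1 (mod 3) is unaccounted for. Put t = 3f+1:
2(3f+1)^3 - 17(3f+1) - 3 expands to 54f^3 + 54f^2 - 33f - 18,
and factoring out 3 leaves 3(18f^3 + 18f^2 - 11f - 6).

3(18f^3 + 18f^2 - 11f - 6)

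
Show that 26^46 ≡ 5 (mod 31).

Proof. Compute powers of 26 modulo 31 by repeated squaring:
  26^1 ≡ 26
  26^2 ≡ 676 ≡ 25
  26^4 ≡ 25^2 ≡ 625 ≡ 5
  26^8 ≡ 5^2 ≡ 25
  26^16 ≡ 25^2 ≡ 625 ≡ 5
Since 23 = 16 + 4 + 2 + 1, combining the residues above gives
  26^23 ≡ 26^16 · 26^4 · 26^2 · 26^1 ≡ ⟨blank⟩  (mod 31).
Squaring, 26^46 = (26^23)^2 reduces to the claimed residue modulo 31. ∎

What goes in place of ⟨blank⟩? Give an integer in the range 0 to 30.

Multiply the listed residues: 5 · 5 · 25 · 26 = 25 → 625 → 16250.
Reducing modulo 31: 16250 = 524·31 + 6, so 26^23 ≡ 6.

6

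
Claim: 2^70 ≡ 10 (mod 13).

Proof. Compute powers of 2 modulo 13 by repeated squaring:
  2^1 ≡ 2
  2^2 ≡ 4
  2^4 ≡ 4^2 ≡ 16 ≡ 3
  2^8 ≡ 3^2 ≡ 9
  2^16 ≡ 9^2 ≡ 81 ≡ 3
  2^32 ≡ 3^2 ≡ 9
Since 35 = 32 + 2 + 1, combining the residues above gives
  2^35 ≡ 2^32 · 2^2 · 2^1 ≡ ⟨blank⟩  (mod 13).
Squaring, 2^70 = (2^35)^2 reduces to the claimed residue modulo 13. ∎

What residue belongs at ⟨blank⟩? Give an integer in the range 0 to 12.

Multiply the listed residues: 9 · 4 · 2 = 36 → 72.
Reducing modulo 13: 72 = 5·13 + 7, so 2^35 ≡ 7.

7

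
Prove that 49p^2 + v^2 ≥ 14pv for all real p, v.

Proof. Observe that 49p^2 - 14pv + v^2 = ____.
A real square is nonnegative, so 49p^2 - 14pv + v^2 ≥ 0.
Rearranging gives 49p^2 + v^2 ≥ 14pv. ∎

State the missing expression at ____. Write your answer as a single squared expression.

(7p - v)^2

49p^2 - 14pv + v^2 is a perfect-square trinomial: the outer terms are (7p)^2 and (v)^2, and the cross term is -2·7p·v.
So 49p^2 - 14pv + v^2 = (7p - v)^2 ≥ 0.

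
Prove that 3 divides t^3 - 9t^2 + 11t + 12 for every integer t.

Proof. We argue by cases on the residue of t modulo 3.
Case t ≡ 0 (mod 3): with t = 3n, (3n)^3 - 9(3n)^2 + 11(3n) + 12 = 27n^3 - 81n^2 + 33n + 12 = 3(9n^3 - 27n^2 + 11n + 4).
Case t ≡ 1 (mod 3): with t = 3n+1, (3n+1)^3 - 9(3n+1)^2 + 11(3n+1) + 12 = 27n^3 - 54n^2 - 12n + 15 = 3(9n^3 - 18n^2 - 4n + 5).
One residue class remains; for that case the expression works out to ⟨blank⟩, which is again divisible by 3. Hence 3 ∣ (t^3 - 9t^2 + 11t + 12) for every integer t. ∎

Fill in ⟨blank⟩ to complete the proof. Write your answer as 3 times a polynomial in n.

3(9n^3 - 9n^2 - 13n + 2)

Only t ≡ 2 (mod 3) is unaccounted for. Put t = 3n+2:
(3n+2)^3 - 9(3n+2)^2 + 11(3n+2) + 12 expands to 27n^3 - 27n^2 - 39n + 6,
and factoring out 3 leaves 3(9n^3 - 9n^2 - 13n + 2).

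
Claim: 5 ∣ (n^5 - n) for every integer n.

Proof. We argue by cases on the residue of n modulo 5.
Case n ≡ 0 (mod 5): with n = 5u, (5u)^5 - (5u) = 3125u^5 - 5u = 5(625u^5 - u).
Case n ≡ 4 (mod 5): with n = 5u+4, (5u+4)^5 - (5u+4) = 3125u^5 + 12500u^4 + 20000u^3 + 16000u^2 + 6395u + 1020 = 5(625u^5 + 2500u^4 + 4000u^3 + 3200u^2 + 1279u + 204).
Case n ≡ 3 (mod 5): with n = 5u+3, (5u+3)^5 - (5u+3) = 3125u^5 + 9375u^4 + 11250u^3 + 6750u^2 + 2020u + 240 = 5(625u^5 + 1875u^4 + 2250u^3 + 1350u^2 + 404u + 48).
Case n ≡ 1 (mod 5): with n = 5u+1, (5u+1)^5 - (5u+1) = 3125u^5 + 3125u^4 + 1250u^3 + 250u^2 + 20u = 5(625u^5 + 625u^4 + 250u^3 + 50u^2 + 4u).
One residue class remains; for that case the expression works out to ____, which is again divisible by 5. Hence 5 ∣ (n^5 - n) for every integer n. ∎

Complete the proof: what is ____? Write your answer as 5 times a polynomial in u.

Only n ≡ 2 (mod 5) is unaccounted for. Put n = 5u+2:
(5u+2)^5 - (5u+2) expands to 3125u^5 + 6250u^4 + 5000u^3 + 2000u^2 + 395u + 30,
and factoring out 5 leaves 5(625u^5 + 1250u^4 + 1000u^3 + 400u^2 + 79u + 6).

5(625u^5 + 1250u^4 + 1000u^3 + 400u^2 + 79u + 6)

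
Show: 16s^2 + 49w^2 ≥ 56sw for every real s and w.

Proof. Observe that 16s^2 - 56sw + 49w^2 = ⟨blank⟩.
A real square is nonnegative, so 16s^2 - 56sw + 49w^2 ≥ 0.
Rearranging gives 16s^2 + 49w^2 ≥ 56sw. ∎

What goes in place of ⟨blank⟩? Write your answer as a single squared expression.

(4s - 7w)^2

The leading and trailing coefficients are 4^2 and 7^2, and 56 = 2·4·7, so the trinomial is (4s - 7w)^2.
Hence 16s^2 - 56sw + 49w^2 ≥ 0.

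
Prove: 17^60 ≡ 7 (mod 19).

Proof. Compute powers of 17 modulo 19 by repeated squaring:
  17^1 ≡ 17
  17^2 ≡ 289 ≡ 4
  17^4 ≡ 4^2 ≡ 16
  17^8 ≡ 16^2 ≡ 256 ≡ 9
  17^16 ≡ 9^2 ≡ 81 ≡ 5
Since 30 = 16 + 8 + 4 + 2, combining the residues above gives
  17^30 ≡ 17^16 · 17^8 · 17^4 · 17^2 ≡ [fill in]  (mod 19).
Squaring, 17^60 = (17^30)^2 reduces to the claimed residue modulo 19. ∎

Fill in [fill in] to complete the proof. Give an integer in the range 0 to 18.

Multiply the listed residues: 5 · 9 · 16 · 4 = 45 → 720 → 2880.
Reducing modulo 19: 2880 = 151·19 + 11, so 17^30 ≡ 11.

11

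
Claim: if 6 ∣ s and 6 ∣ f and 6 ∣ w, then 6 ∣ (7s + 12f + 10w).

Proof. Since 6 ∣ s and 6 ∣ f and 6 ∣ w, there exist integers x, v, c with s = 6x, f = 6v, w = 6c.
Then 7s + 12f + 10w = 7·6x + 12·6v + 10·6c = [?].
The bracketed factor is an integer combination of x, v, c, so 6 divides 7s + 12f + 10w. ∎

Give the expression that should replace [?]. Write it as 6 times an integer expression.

6(10c + 12v + 7x)

Pull the common 6 out of every term: 7·6x + 12·6v + 10·6c = 6(10c + 12v + 7x).
10c + 12v + 7x is an integer, which exhibits the divisibility.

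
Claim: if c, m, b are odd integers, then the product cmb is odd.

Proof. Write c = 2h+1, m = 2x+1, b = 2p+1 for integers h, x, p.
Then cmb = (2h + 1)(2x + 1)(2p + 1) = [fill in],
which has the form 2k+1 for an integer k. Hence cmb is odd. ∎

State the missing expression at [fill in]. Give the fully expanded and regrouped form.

2(4hpx + 2hp + 2hx + h + 2px + p + x) + 1

(2h + 1)(2x + 1)(2p + 1) = 8hpx + 4hp + 4hx + 2h + 4px + 2p + 2x + 1
= 2(4hpx + 2hp + 2hx + h + 2px + p + x) + 1.
Since 4hpx + 2hp + 2hx + h + 2px + p + x is an integer, the product is of the form 2k+1 for an integer k.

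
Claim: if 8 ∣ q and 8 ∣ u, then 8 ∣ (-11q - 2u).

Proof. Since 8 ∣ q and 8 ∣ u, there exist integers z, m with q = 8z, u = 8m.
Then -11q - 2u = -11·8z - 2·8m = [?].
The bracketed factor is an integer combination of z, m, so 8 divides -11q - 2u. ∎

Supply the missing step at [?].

Pull the common 8 out of every term: -11·8z - 2·8m = 8(-2m - 11z).
-2m - 11z is an integer, which exhibits the divisibility.

8(-2m - 11z)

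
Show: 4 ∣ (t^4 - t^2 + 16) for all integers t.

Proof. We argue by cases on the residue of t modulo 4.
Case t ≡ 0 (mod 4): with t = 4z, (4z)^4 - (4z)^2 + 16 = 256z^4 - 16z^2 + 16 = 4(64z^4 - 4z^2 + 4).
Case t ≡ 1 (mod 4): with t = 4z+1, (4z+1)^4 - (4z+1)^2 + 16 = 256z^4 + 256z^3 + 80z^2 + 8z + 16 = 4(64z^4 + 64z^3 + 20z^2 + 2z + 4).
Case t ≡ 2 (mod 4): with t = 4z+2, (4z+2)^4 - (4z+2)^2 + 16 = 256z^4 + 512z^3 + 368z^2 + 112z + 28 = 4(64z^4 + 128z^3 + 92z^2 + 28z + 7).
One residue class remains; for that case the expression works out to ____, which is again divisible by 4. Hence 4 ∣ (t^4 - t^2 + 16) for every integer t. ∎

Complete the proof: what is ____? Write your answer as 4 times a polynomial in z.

Only t ≡ 3 (mod 4) is unaccounted for. Put t = 4z+3:
(4z+3)^4 - (4z+3)^2 + 16 expands to 256z^4 + 768z^3 + 848z^2 + 408z + 88,
and factoring out 4 leaves 4(64z^4 + 192z^3 + 212z^2 + 102z + 22).

4(64z^4 + 192z^3 + 212z^2 + 102z + 22)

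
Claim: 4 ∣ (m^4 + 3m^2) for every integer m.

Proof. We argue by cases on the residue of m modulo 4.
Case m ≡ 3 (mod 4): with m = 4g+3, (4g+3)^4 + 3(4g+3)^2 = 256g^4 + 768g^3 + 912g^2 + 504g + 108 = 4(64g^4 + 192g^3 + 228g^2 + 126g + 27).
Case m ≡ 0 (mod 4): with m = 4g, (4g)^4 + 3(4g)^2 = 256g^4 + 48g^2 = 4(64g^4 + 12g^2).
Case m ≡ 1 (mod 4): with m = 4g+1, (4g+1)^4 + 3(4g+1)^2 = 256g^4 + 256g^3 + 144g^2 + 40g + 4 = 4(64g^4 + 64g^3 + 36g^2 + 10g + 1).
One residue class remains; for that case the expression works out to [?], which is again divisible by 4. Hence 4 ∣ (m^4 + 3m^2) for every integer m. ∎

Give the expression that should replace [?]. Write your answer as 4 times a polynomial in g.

4(64g^4 + 128g^3 + 108g^2 + 44g + 7)

The residues treated are {3, 0, 1}, so the missing case is m ≡ 2 (mod 4); write m = 4g+2.
Then (4g+2)^4 + 3(4g+2)^2 = 256g^4 + 512g^3 + 432g^2 + 176g + 28 = 4(64g^4 + 128g^3 + 108g^2 + 44g + 7).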